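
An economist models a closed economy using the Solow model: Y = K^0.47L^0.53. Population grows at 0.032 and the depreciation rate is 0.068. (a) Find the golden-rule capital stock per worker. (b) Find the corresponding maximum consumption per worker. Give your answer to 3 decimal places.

(a) k_gold ≈ 18.540; (b) c_gold ≈ 2.091

Break-even investment rate: n + δ = 0.032 + 0.068 = 0.1.
Maximizing c = f(k) − (n+δ)·k gives f'(k) = n+δ, i.e. 0.47·k^(0.47−1) = 0.1, so k_gold = (0.47/0.1)^(1/0.53) ≈ 18.5400.
y_gold = 18.5400^0.47 ≈ 3.9447; c_gold = y_gold − 0.1·k_gold ≈ 2.0907.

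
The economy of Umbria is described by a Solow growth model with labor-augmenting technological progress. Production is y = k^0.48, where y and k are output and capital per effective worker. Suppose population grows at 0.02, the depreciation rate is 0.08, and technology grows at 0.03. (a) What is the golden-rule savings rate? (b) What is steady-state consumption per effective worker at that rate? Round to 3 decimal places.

n + g + δ = 0.02 + 0.03 + 0.08 = 0.13.
For Cobb-Douglas, s_gold equals capital's share: s_gold = 0.48.
At the golden rule the marginal product of capital equals n+g+δ: 0.48·k^(0.48−1) = 0.13. Solving, k_gold = (0.48/0.13)^(1/0.52) ≈ 12.3298.
y_gold = 12.3298^0.48 ≈ 3.3393; c_gold = (1−0.48)·y_gold ≈ 1.7365.

(a) s_gold = 0.480; (b) c_gold ≈ 1.736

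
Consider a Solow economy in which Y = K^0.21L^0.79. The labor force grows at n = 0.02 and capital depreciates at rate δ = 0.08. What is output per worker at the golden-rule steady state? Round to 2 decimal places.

The effective depreciation rate is n + δ = 0.02 + 0.08 = 0.1.
Setting f'(k) = n+δ gives 0.21·k^(0.21−1) = 0.1, hence k_gold = (0.21/0.1)^(1/0.79) ≈ 2.5578.
Output: y_gold = k_gold^0.21 = 2.5578^0.21 ≈ 1.2180.

y_gold ≈ 1.22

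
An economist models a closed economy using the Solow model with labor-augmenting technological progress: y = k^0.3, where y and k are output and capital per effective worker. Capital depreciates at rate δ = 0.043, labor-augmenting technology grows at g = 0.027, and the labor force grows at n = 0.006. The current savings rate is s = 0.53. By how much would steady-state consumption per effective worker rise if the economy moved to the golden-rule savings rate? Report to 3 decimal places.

Δc ≈ 0.180

n + g + δ = 0.006 + 0.027 + 0.043 = 0.076.
Current steady state (s = 0.53): k* = (0.53/0.076)^(1/0.7) ≈ 16.0305, y* = 16.0305^0.3 ≈ 2.2987, c* = (1−0.53)·2.2987 ≈ 1.0804.
Maximizing c = f(k) − (n+g+δ)·k gives f'(k) = n+g+δ, i.e. 0.3·k^(0.3−1) = 0.076, so k_gold = (0.3/0.076)^(1/0.7) ≈ 7.1100.
y_gold = 7.1100^0.3 ≈ 1.8012, c_gold = y_gold − 0.076·k_gold ≈ 1.2608.
Gain: Δc = 1.2608 − 1.0804 ≈ 0.1804.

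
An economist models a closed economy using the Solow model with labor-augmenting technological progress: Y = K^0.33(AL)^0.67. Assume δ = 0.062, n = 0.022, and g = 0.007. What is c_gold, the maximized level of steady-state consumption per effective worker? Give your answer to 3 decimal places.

The effective depreciation rate is n + g + δ = 0.022 + 0.007 + 0.062 = 0.091.
At the golden rule the marginal product of capital equals n+g+δ: 0.33·k^(0.33−1) = 0.091. Solving, k_gold = (0.33/0.091)^(1/0.67) ≈ 6.8396.
y_gold = 6.8396^0.33 ≈ 1.8861.
c_gold = y_gold − (n+g+δ)·k_gold = 1.8861 − 0.091·6.8396 ≈ 1.2637.

c_gold ≈ 1.264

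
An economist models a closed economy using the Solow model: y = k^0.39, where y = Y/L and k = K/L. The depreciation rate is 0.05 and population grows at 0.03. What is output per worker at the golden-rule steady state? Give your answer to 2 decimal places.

y_gold ≈ 2.75

The effective depreciation rate is n + δ = 0.03 + 0.05 = 0.08.
Setting f'(k) = n+δ gives 0.39·k^(0.39−1) = 0.08, hence k_gold = (0.39/0.08)^(1/0.61) ≈ 13.4223.
Output: y_gold = k_gold^0.39 = 13.4223^0.39 ≈ 2.7533.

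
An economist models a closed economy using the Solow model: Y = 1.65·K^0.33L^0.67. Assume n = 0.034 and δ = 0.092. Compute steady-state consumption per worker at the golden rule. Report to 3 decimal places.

c_gold ≈ 2.273

n + δ = 0.034 + 0.092 = 0.126.
Maximizing c = f(k) − (n+δ)·k gives f'(k) = n+δ, i.e. 0.33·1.65·k^(0.33−1) = 0.126, so k_gold = (0.33·1.65/0.126)^(1/0.67) ≈ 8.8858.
y_gold = 1.65·8.8858^0.33 ≈ 3.3928.
c_gold = y_gold − (n+δ)·k_gold = 3.3928 − 0.126·8.8858 ≈ 2.2732.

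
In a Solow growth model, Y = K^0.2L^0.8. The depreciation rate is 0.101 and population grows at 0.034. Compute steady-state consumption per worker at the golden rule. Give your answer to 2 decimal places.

c_gold ≈ 0.88

Capital per worker breaks even when investment replaces (n + δ)·k; here n + δ = 0.135.
Maximizing c = f(k) − (n+δ)·k gives f'(k) = n+δ, i.e. 0.2·k^(0.2−1) = 0.135, so k_gold = (0.2/0.135)^(1/0.8) ≈ 1.6344.
y_gold = 1.6344^0.2 ≈ 1.1033.
c_gold = y_gold − (n+δ)·k_gold = 1.1033 − 0.135·1.6344 ≈ 0.8826.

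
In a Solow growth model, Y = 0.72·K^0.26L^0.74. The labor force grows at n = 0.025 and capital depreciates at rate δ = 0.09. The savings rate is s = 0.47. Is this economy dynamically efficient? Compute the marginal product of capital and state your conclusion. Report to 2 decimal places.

Capital per worker breaks even when investment replaces (n + δ)·k; here n + δ = 0.115.
Steady-state k*: s·A·k^0.26 = 0.115·k gives k* = (0.47·0.72/0.115)^(1/0.74) ≈ 4.2995.
MPK = 0.26·0.72·4.2995^(-0.74) ≈ 0.0636.
MPK < n+δ = 0.115, so the economy is dynamically inefficient (over-saving).

dynamically inefficient; MPK ≈ 0.06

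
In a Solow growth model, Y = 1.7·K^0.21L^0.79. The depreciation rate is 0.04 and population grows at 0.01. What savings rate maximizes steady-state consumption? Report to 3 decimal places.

s_gold = 0.210

Break-even investment rate: n + δ = 0.01 + 0.04 = 0.05.
At the golden rule MPK = n+δ, and in any Cobb-Douglas steady state s = (n+δ)·k/y = MPK·k/y = capital's share 0.21.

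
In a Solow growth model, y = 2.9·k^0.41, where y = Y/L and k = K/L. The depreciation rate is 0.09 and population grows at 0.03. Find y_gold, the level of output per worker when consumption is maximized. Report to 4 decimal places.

y_gold ≈ 14.2736

The effective depreciation rate is n + δ = 0.03 + 0.09 = 0.12.
Maximizing c = f(k) − (n+δ)·k gives f'(k) = n+δ, i.e. 0.41·2.9·k^(0.41−1) = 0.12, so k_gold = (0.41·2.9/0.12)^(1/0.59) ≈ 48.7682.
Output: y_gold = 2.9·k_gold^0.41 = 2.9·48.7682^0.41 ≈ 14.2736.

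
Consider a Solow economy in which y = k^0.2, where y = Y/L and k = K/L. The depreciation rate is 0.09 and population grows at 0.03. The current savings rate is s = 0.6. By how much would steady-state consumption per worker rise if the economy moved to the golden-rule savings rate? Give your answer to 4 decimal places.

Δc ≈ 0.3108

Capital per worker breaks even when investment replaces (n + δ)·k; here n + δ = 0.12.
Current steady state (s = 0.6): k* = (0.6/0.12)^(1/0.8) ≈ 7.4767, y* = 7.4767^0.2 ≈ 1.4953, c* = (1−0.6)·1.4953 ≈ 0.5981.
At the golden rule the marginal product of capital equals n+δ: 0.2·k^(0.2−1) = 0.12. Solving, k_gold = (0.2/0.12)^(1/0.8) ≈ 1.8937.
y_gold = 1.8937^0.2 ≈ 1.1362, c_gold = y_gold − 0.12·k_gold ≈ 0.9090.
Gain: Δc = 0.9090 − 0.5981 ≈ 0.3108.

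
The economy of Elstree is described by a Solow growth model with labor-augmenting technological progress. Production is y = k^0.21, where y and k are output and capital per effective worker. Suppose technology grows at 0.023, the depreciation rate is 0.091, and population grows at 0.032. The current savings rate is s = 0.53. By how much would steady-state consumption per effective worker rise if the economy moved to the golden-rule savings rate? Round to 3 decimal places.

Break-even investment rate: n + g + δ = 0.032 + 0.023 + 0.091 = 0.146.
Current steady state (s = 0.53): k* = (0.53/0.146)^(1/0.79) ≈ 5.1140, y* = 5.1140^0.21 ≈ 1.4088, c* = (1−0.53)·1.4088 ≈ 0.6621.
Maximizing c = f(k) − (n+g+δ)·k gives f'(k) = n+g+δ, i.e. 0.21·k^(0.21−1) = 0.146, so k_gold = (0.21/0.146)^(1/0.79) ≈ 1.5843.
y_gold = 1.5843^0.21 ≈ 1.1014, c_gold = y_gold − 0.146·k_gold ≈ 0.8701.
Gain: Δc = 0.8701 − 0.6621 ≈ 0.2080.

Δc ≈ 0.208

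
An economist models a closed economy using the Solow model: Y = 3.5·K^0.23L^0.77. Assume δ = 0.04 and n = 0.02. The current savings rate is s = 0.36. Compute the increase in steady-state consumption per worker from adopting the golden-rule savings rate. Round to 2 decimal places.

n + δ = 0.02 + 0.04 = 0.06.
Current steady state (s = 0.36): k* = (0.36·3.5/0.06)^(1/0.77) ≈ 52.1396, y* = 3.5·52.1396^0.23 ≈ 8.6899, c* = (1−0.36)·8.6899 ≈ 5.5616.
Setting f'(k) = n+δ gives 0.23·3.5·k^(0.23−1) = 0.06, hence k_gold = (0.23·3.5/0.06)^(1/0.77) ≈ 29.1389.
y_gold = 3.5·29.1389^0.23 ≈ 7.6015, c_gold = y_gold − 0.06·k_gold ≈ 5.8531.
Gain: Δc = 5.8531 − 5.5616 ≈ 0.2916.

Δc ≈ 0.29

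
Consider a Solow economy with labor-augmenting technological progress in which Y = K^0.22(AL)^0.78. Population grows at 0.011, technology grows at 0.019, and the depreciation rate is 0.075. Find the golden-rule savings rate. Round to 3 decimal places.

The effective depreciation rate is n + g + δ = 0.011 + 0.019 + 0.075 = 0.105.
At the golden rule MPK = n+g+δ, and in any Cobb-Douglas steady state s = (n+g+δ)·k/y = MPK·k/y = capital's share 0.22.

s_gold = 0.220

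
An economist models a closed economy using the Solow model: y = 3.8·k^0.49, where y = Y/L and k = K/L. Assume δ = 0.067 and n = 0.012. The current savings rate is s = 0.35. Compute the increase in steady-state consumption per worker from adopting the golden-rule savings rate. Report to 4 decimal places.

n + δ = 0.012 + 0.067 = 0.079.
Current steady state (s = 0.35): k* = (0.35·3.8/0.079)^(1/0.51) ≈ 253.7242, y* = 3.8·253.7242^0.49 ≈ 57.2692, c* = (1−0.35)·57.2692 ≈ 37.2250.
Setting f'(k) = n+δ gives 0.49·3.8·k^(0.49−1) = 0.079, hence k_gold = (0.49·3.8/0.079)^(1/0.51) ≈ 490.7806.
y_gold = 3.8·490.7806^0.49 ≈ 79.1259, c_gold = y_gold − 0.079·k_gold ≈ 40.3542.
Gain: Δc = 40.3542 − 37.2250 ≈ 3.1292.

Δc ≈ 3.1292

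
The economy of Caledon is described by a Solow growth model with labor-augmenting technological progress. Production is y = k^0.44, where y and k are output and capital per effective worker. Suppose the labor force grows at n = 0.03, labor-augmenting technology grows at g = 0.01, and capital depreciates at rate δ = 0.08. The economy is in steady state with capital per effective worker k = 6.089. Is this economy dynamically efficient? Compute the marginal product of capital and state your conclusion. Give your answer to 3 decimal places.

The effective depreciation rate is n + g + δ = 0.03 + 0.01 + 0.08 = 0.12.
MPK = 0.44·k^(0.44−1) = 0.44·6.089^(-0.56) ≈ 0.1600.
MPK > 0.12, so the economy is dynamically efficient (under-saving).

dynamically efficient; MPK ≈ 0.160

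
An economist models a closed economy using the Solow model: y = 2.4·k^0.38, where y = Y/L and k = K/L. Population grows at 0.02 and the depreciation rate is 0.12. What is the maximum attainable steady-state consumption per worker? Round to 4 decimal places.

c_gold ≈ 4.6927

n + δ = 0.02 + 0.12 = 0.14.
Maximizing c = f(k) − (n+δ)·k gives f'(k) = n+δ, i.e. 0.38·2.4·k^(0.38−1) = 0.14, so k_gold = (0.38·2.4/0.14)^(1/0.62) ≈ 20.5442.
y_gold = 2.4·20.5442^0.38 ≈ 7.5689.
c_gold = y_gold − (n+δ)·k_gold = 7.5689 − 0.14·20.5442 ≈ 4.6927.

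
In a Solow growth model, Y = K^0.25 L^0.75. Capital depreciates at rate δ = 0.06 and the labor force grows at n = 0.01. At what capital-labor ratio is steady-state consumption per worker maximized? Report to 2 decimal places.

Capital per worker breaks even when investment replaces (n + δ)·k; here n + δ = 0.07.
Maximizing c = f(k) − (n+δ)·k gives f'(k) = n+δ, i.e. 0.25·k^(0.25−1) = 0.07, so k_gold = (0.25/0.07)^(1/0.75) ≈ 5.4591.

k_gold ≈ 5.46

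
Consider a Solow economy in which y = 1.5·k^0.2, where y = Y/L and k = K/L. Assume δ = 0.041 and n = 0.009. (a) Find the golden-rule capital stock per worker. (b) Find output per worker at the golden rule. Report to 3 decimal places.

(a) k_gold ≈ 9.391; (b) y_gold ≈ 2.348

Capital per worker breaks even when investment replaces (n + δ)·k; here n + δ = 0.05.
Setting f'(k) = n+δ gives 0.2·1.5·k^(0.2−1) = 0.05, hence k_gold = (0.2·1.5/0.05)^(1/0.8) ≈ 9.3905.
y_gold = 1.5·9.3905^0.2 ≈ 2.3476.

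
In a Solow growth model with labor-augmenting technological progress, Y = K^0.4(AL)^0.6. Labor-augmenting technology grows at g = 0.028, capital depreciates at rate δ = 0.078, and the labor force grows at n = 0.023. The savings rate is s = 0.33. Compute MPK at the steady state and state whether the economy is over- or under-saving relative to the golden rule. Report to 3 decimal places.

under-saving; MPK ≈ 0.156

Break-even investment rate: n + g + δ = 0.023 + 0.028 + 0.078 = 0.129.
Steady-state k*: s·k^0.4 = 0.129·k gives k* = (0.33/0.129)^(1/0.6) ≈ 4.7849.
MPK = 0.4·4.7849^(-0.6) ≈ 0.1564.
MPK > n+g+δ = 0.129, so the economy is dynamically efficient (under-saving).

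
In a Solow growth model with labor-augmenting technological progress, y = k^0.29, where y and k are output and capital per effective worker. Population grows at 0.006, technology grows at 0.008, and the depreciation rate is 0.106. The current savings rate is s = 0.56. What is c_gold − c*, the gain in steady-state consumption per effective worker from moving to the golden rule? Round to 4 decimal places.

The effective depreciation rate is n + g + δ = 0.006 + 0.008 + 0.106 = 0.12.
Current steady state (s = 0.56): k* = (0.56/0.12)^(1/0.71) ≈ 8.7551, y* = 8.7551^0.29 ≈ 1.8761, c* = (1−0.56)·1.8761 ≈ 0.8255.
Setting f'(k) = n+g+δ gives 0.29·k^(0.29−1) = 0.12, hence k_gold = (0.29/0.12)^(1/0.71) ≈ 3.4653.
y_gold = 3.4653^0.29 ≈ 1.4339, c_gold = y_gold − 0.12·k_gold ≈ 1.0181.
Gain: Δc = 1.0181 − 0.8255 ≈ 0.1926.

Δc ≈ 0.1926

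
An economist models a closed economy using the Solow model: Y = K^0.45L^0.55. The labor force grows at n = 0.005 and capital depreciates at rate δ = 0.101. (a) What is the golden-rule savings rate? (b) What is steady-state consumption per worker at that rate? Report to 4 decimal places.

n + δ = 0.005 + 0.101 = 0.106.
For Cobb-Douglas, s_gold equals capital's share: s_gold = 0.45.
Setting f'(k) = n+δ gives 0.45·k^(0.45−1) = 0.106, hence k_gold = (0.45/0.106)^(1/0.55) ≈ 13.8563.
y_gold = 13.8563^0.45 ≈ 3.2639; c_gold = (1−0.45)·y_gold ≈ 1.7952.

(a) s_gold = 0.4500; (b) c_gold ≈ 1.7952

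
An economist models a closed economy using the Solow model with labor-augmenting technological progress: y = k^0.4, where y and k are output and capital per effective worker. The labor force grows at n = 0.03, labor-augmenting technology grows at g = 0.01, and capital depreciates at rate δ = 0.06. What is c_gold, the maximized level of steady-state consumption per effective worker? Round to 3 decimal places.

Break-even investment rate: n + g + δ = 0.03 + 0.01 + 0.06 = 0.1.
At the golden rule the marginal product of capital equals n+g+δ: 0.4·k^(0.4−1) = 0.1. Solving, k_gold = (0.4/0.1)^(1/0.6) ≈ 10.0794.
y_gold = 10.0794^0.4 ≈ 2.5198.
c_gold = y_gold − (n+g+δ)·k_gold = 2.5198 − 0.1·10.0794 ≈ 1.5119.

c_gold ≈ 1.512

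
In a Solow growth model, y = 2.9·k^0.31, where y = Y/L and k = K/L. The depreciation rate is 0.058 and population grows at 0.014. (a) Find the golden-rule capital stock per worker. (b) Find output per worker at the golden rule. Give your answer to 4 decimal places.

(a) k_gold ≈ 38.8173; (b) y_gold ≈ 9.0156

Capital per worker breaks even when investment replaces (n + δ)·k; here n + δ = 0.072.
Maximizing c = f(k) − (n+δ)·k gives f'(k) = n+δ, i.e. 0.31·2.9·k^(0.31−1) = 0.072, so k_gold = (0.31·2.9/0.072)^(1/0.69) ≈ 38.8173.
y_gold = 2.9·38.8173^0.31 ≈ 9.0156.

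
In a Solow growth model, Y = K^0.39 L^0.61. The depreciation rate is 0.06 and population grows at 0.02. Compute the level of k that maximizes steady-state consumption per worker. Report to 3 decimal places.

Capital per worker breaks even when investment replaces (n + δ)·k; here n + δ = 0.08.
At the golden rule the marginal product of capital equals n+δ: 0.39·k^(0.39−1) = 0.08. Solving, k_gold = (0.39/0.08)^(1/0.61) ≈ 13.4223.

k_gold ≈ 13.422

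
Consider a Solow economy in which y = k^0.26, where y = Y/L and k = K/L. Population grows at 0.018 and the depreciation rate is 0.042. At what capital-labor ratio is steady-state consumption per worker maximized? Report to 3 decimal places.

k_gold ≈ 7.254

The effective depreciation rate is n + δ = 0.018 + 0.042 = 0.06.
Maximizing c = f(k) − (n+δ)·k gives f'(k) = n+δ, i.e. 0.26·k^(0.26−1) = 0.06, so k_gold = (0.26/0.06)^(1/0.74) ≈ 7.2539.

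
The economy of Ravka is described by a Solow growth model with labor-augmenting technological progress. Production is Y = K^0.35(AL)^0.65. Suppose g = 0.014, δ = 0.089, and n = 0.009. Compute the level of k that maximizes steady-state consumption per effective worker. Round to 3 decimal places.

The effective depreciation rate is n + g + δ = 0.009 + 0.014 + 0.089 = 0.112.
Golden rule sets MPK = n+g+δ: 0.35·k^(0.35−1) = 0.112, so k_gold = (0.35/0.112)^(1/0.65) ≈ 5.7718.

k_gold ≈ 5.772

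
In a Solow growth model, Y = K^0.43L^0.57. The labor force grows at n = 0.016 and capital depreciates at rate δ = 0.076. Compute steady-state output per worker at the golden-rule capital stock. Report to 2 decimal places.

Capital per worker breaks even when investment replaces (n + δ)·k; here n + δ = 0.092.
Golden rule sets MPK = n+δ: 0.43·k^(0.43−1) = 0.092, so k_gold = (0.43/0.092)^(1/0.57) ≈ 14.9582.
Output: y_gold = k_gold^0.43 = 14.9582^0.43 ≈ 3.2004.

y_gold ≈ 3.20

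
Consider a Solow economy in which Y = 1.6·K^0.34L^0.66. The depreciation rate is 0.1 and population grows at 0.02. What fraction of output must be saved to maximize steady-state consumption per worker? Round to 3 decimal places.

s_gold = 0.340

n + δ = 0.02 + 0.1 = 0.12.
At the golden rule MPK = n+δ, and in any Cobb-Douglas steady state s = (n+δ)·k/y = MPK·k/y = capital's share 0.34.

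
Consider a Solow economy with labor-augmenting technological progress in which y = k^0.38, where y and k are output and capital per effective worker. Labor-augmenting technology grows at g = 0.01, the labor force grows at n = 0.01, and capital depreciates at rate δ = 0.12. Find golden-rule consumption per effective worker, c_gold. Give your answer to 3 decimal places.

c_gold ≈ 1.143

Capital per effective worker breaks even when investment replaces (n + g + δ)·k; here n + g + δ = 0.14.
Setting f'(k) = n+g+δ gives 0.38·k^(0.38−1) = 0.14, hence k_gold = (0.38/0.14)^(1/0.62) ≈ 5.0055.
y_gold = 5.0055^0.38 ≈ 1.8441.
c_gold = y_gold − (n+g+δ)·k_gold = 1.8441 − 0.14·5.0055 ≈ 1.1434.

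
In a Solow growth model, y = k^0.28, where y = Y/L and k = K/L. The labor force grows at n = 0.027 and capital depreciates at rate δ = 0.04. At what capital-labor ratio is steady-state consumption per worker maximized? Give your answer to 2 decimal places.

k_gold ≈ 7.29

Break-even investment rate: n + δ = 0.027 + 0.04 = 0.067.
At the golden rule the marginal product of capital equals n+δ: 0.28·k^(0.28−1) = 0.067. Solving, k_gold = (0.28/0.067)^(1/0.72) ≈ 7.2881.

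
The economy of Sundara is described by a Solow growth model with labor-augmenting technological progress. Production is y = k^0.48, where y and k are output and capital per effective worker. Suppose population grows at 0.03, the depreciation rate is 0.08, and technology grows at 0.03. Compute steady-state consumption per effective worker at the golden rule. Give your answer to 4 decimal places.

c_gold ≈ 1.6216

n + g + δ = 0.03 + 0.03 + 0.08 = 0.14.
Setting f'(k) = n+g+δ gives 0.48·k^(0.48−1) = 0.14, hence k_gold = (0.48/0.14)^(1/0.52) ≈ 10.6921.
y_gold = 10.6921^0.48 ≈ 3.1185.
c_gold = y_gold − (n+g+δ)·k_gold = 3.1185 − 0.14·10.6921 ≈ 1.6216.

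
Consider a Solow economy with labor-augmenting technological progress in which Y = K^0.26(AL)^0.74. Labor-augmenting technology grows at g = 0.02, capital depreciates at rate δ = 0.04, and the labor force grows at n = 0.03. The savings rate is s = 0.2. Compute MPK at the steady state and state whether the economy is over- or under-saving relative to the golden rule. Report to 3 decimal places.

under-saving; MPK ≈ 0.117

Capital per effective worker breaks even when investment replaces (n + g + δ)·k; here n + g + δ = 0.09.
Steady-state k*: s·k^0.26 = 0.09·k gives k* = (0.2/0.09)^(1/0.74) ≈ 2.9419.
MPK = 0.26·2.9419^(-0.74) ≈ 0.1170.
MPK > n+g+δ = 0.09, so the economy is dynamically efficient (under-saving).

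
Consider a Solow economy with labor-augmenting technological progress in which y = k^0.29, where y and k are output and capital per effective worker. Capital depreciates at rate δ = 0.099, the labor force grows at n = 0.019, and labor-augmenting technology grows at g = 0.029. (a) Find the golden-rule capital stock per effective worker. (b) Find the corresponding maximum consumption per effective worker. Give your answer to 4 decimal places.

(a) k_gold ≈ 2.6038; (b) c_gold ≈ 0.9371

n + g + δ = 0.019 + 0.029 + 0.099 = 0.147.
Golden rule sets MPK = n+g+δ: 0.29·k^(0.29−1) = 0.147, so k_gold = (0.29/0.147)^(1/0.71) ≈ 2.6038.
y_gold = 2.6038^0.29 ≈ 1.3199; c_gold = y_gold − 0.147·k_gold ≈ 0.9371.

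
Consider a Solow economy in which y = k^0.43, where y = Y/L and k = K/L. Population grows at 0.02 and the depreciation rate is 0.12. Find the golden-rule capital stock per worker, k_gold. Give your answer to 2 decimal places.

k_gold ≈ 7.16

n + δ = 0.02 + 0.12 = 0.14.
At the golden rule the marginal product of capital equals n+δ: 0.43·k^(0.43−1) = 0.14. Solving, k_gold = (0.43/0.14)^(1/0.57) ≈ 7.1612.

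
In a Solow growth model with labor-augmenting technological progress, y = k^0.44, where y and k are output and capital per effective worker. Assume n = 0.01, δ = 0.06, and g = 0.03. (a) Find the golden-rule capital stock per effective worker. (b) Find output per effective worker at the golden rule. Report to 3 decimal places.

n + g + δ = 0.01 + 0.03 + 0.06 = 0.1.
Golden rule sets MPK = n+g+δ: 0.44·k^(0.44−1) = 0.1, so k_gold = (0.44/0.1)^(1/0.56) ≈ 14.0936.
y_gold = 14.0936^0.44 ≈ 3.2031.

(a) k_gold ≈ 14.094; (b) y_gold ≈ 3.203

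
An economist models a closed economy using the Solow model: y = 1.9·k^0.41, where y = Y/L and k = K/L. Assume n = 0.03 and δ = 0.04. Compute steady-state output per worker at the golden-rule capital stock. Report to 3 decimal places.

y_gold ≈ 10.138

n + δ = 0.03 + 0.04 = 0.07.
Golden rule sets MPK = n+δ: 0.41·1.9·k^(0.41−1) = 0.07, so k_gold = (0.41·1.9/0.07)^(1/0.59) ≈ 59.3781.
Output: y_gold = 1.9·k_gold^0.41 = 1.9·59.3781^0.41 ≈ 10.1377.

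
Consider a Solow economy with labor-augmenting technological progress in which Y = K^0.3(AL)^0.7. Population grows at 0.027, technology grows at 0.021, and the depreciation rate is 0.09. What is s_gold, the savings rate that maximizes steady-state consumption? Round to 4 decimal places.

s_gold = 0.3000

Break-even investment rate: n + g + δ = 0.027 + 0.021 + 0.09 = 0.138.
At the golden rule MPK = n+g+δ, and in any Cobb-Douglas steady state s = (n+g+δ)·k/y = MPK·k/y = capital's share 0.3.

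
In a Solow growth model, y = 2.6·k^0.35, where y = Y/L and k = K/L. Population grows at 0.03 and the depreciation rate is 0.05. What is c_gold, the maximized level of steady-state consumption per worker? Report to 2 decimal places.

Break-even investment rate: n + δ = 0.03 + 0.05 = 0.08.
Golden rule sets MPK = n+δ: 0.35·2.6·k^(0.35−1) = 0.08, so k_gold = (0.35·2.6/0.08)^(1/0.65) ≈ 42.1251.
y_gold = 2.6·42.1251^0.35 ≈ 9.6286.
c_gold = y_gold − (n+δ)·k_gold = 9.6286 − 0.08·42.1251 ≈ 6.2586.

c_gold ≈ 6.26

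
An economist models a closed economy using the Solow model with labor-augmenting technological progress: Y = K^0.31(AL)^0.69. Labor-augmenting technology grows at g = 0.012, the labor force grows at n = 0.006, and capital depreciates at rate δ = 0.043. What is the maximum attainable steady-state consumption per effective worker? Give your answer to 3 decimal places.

c_gold ≈ 1.432

Capital per effective worker breaks even when investment replaces (n + g + δ)·k; here n + g + δ = 0.061.
Setting f'(k) = n+g+δ gives 0.31·k^(0.31−1) = 0.061, hence k_gold = (0.31/0.061)^(1/0.69) ≈ 10.5496.
y_gold = 10.5496^0.31 ≈ 2.0759.
c_gold = y_gold − (n+g+δ)·k_gold = 2.0759 − 0.061·10.5496 ≈ 1.4324.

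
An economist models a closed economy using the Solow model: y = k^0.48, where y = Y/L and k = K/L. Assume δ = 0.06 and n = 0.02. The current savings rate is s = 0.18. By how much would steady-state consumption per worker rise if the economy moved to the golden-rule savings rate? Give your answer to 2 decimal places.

Δc ≈ 0.98

The effective depreciation rate is n + δ = 0.02 + 0.06 = 0.08.
Current steady state (s = 0.18): k* = (0.18/0.08)^(1/0.52) ≈ 4.7564, y* = 4.7564^0.48 ≈ 2.1139, c* = (1−0.18)·2.1139 ≈ 1.7334.
Maximizing c = f(k) − (n+δ)·k gives f'(k) = n+δ, i.e. 0.48·k^(0.48−1) = 0.08, so k_gold = (0.48/0.08)^(1/0.52) ≈ 31.3650.
y_gold = 31.3650^0.48 ≈ 5.2275, c_gold = y_gold − 0.08·k_gold ≈ 2.7183.
Gain: Δc = 2.7183 − 1.7334 ≈ 0.9849.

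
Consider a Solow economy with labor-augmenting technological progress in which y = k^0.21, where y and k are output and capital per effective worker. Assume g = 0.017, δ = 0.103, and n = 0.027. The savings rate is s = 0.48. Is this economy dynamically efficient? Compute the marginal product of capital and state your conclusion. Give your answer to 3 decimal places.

dynamically inefficient; MPK ≈ 0.064

The effective depreciation rate is n + g + δ = 0.027 + 0.017 + 0.103 = 0.147.
Steady-state k*: s·k^0.21 = 0.147·k gives k* = (0.48/0.147)^(1/0.79) ≈ 4.4724.
MPK = 0.21·4.4724^(-0.79) ≈ 0.0643.
MPK < n+g+δ = 0.147, so the economy is dynamically inefficient (over-saving).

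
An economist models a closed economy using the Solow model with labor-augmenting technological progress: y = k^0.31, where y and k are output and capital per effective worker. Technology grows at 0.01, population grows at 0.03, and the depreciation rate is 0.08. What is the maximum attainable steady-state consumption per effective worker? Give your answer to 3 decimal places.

The effective depreciation rate is n + g + δ = 0.03 + 0.01 + 0.08 = 0.12.
Golden rule sets MPK = n+g+δ: 0.31·k^(0.31−1) = 0.12, so k_gold = (0.31/0.12)^(1/0.69) ≈ 3.9570.
y_gold = 3.9570^0.31 ≈ 1.5317.
c_gold = y_gold − (n+g+δ)·k_gold = 1.5317 − 0.12·3.9570 ≈ 1.0569.

c_gold ≈ 1.057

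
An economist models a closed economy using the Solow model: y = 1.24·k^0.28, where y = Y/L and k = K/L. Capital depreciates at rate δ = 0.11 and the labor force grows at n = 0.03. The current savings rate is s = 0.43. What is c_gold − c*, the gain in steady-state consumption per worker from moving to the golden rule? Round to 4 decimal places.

n + δ = 0.03 + 0.11 = 0.14.
Current steady state (s = 0.43): k* = (0.43·1.24/0.14)^(1/0.72) ≈ 6.4064, y* = 1.24·6.4064^0.28 ≈ 2.0858, c* = (1−0.43)·2.0858 ≈ 1.1889.
Golden rule sets MPK = n+δ: 0.28·1.24·k^(0.28−1) = 0.14, so k_gold = (0.28·1.24/0.14)^(1/0.72) ≈ 3.5306.
y_gold = 1.24·3.5306^0.28 ≈ 1.7653, c_gold = y_gold − 0.14·k_gold ≈ 1.2710.
Gain: Δc = 1.2710 − 1.1889 ≈ 0.0821.

Δc ≈ 0.0821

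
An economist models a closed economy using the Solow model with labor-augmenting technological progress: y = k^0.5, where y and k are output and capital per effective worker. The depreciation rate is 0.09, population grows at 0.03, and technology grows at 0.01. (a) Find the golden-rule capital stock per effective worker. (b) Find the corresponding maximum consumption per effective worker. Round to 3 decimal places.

(a) k_gold ≈ 14.793; (b) c_gold ≈ 1.923

n + g + δ = 0.03 + 0.01 + 0.09 = 0.13.
Golden rule sets MPK = n+g+δ: 0.5·k^(0.5−1) = 0.13, so k_gold = (0.5/0.13)^(1/0.5) ≈ 14.7929.
y_gold = 14.7929^0.5 ≈ 3.8462; c_gold = y_gold − 0.13·k_gold ≈ 1.9231.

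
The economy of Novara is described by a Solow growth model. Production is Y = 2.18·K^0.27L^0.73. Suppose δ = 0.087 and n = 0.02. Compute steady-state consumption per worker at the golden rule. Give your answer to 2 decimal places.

c_gold ≈ 2.99

n + δ = 0.02 + 0.087 = 0.107.
Golden rule sets MPK = n+δ: 0.27·2.18·k^(0.27−1) = 0.107, so k_gold = (0.27·2.18/0.107)^(1/0.73) ≈ 10.3347.
y_gold = 2.18·10.3347^0.27 ≈ 4.0956.
c_gold = y_gold − (n+δ)·k_gold = 4.0956 − 0.107·10.3347 ≈ 2.9898.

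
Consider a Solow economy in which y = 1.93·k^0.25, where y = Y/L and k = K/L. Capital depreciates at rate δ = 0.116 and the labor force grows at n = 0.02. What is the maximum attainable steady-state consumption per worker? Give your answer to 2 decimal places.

The effective depreciation rate is n + δ = 0.02 + 0.116 = 0.136.
Setting f'(k) = n+δ gives 0.25·1.93·k^(0.25−1) = 0.136, hence k_gold = (0.25·1.93/0.136)^(1/0.75) ≈ 5.4110.
y_gold = 1.93·5.4110^0.25 ≈ 2.9436.
c_gold = y_gold − (n+δ)·k_gold = 2.9436 − 0.136·5.4110 ≈ 2.2077.

c_gold ≈ 2.21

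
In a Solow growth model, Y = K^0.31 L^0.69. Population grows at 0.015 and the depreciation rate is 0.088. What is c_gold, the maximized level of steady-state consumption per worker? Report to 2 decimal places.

c_gold ≈ 1.13

The effective depreciation rate is n + δ = 0.015 + 0.088 = 0.103.
Maximizing c = f(k) − (n+δ)·k gives f'(k) = n+δ, i.e. 0.31·k^(0.31−1) = 0.103, so k_gold = (0.31/0.103)^(1/0.69) ≈ 4.9376.
y_gold = 4.9376^0.31 ≈ 1.6405.
c_gold = y_gold − (n+δ)·k_gold = 1.6405 − 0.103·4.9376 ≈ 1.1320.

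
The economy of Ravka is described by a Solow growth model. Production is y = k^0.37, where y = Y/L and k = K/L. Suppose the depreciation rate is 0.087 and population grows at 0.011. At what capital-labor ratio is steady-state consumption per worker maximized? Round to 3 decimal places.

Capital per worker breaks even when investment replaces (n + δ)·k; here n + δ = 0.098.
Setting f'(k) = n+δ gives 0.37·k^(0.37−1) = 0.098, hence k_gold = (0.37/0.098)^(1/0.63) ≈ 8.2382.

k_gold ≈ 8.238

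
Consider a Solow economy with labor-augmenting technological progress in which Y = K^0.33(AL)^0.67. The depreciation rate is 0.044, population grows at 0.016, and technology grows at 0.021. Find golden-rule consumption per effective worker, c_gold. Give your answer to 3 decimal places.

The effective depreciation rate is n + g + δ = 0.016 + 0.021 + 0.044 = 0.081.
Setting f'(k) = n+g+δ gives 0.33·k^(0.33−1) = 0.081, hence k_gold = (0.33/0.081)^(1/0.67) ≈ 8.1375.
y_gold = 8.1375^0.33 ≈ 1.9974.
c_gold = y_gold − (n+g+δ)·k_gold = 1.9974 − 0.081·8.1375 ≈ 1.3382.

c_gold ≈ 1.338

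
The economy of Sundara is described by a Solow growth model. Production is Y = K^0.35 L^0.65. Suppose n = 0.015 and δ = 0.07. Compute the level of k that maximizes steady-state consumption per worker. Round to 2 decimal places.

The effective depreciation rate is n + δ = 0.015 + 0.07 = 0.085.
Setting f'(k) = n+δ gives 0.35·k^(0.35−1) = 0.085, hence k_gold = (0.35/0.085)^(1/0.65) ≈ 8.8230.

k_gold ≈ 8.82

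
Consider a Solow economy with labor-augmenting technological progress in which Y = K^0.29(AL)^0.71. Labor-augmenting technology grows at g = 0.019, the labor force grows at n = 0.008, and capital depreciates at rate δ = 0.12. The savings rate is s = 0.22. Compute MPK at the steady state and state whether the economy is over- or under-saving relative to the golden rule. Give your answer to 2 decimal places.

under-saving; MPK ≈ 0.19

Capital per effective worker breaks even when investment replaces (n + g + δ)·k; here n + g + δ = 0.147.
Steady-state k*: s·k^0.29 = 0.147·k gives k* = (0.22/0.147)^(1/0.71) ≈ 1.7645.
MPK = 0.29·1.7645^(-0.71) ≈ 0.1938.
MPK > n+g+δ = 0.147, so the economy is dynamically efficient (under-saving).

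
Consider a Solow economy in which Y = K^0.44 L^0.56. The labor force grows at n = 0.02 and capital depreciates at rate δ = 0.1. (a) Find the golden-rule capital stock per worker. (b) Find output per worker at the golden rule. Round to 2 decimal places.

Break-even investment rate: n + δ = 0.02 + 0.1 = 0.12.
At the golden rule the marginal product of capital equals n+δ: 0.44·k^(0.44−1) = 0.12. Solving, k_gold = (0.44/0.12)^(1/0.56) ≈ 10.1772.
y_gold = 10.1772^0.44 ≈ 2.7756.

(a) k_gold ≈ 10.18; (b) y_gold ≈ 2.78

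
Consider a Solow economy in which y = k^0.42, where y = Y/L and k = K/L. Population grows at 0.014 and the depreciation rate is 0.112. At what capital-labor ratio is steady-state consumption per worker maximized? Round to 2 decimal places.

k_gold ≈ 7.97

The effective depreciation rate is n + δ = 0.014 + 0.112 = 0.126.
At the golden rule the marginal product of capital equals n+δ: 0.42·k^(0.42−1) = 0.126. Solving, k_gold = (0.42/0.126)^(1/0.58) ≈ 7.9710.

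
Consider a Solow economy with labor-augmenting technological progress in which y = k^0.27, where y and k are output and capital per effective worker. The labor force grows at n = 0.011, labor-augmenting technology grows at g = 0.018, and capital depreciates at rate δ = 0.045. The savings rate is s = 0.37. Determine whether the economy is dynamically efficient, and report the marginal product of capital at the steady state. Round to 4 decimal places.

n + g + δ = 0.011 + 0.018 + 0.045 = 0.074.
Steady-state k*: s·k^0.27 = 0.074·k gives k* = (0.37/0.074)^(1/0.73) ≈ 9.0676.
MPK = 0.27·9.0676^(-0.73) ≈ 0.0540.
MPK < n+g+δ = 0.074, so the economy is dynamically inefficient (over-saving).

dynamically inefficient; MPK ≈ 0.0540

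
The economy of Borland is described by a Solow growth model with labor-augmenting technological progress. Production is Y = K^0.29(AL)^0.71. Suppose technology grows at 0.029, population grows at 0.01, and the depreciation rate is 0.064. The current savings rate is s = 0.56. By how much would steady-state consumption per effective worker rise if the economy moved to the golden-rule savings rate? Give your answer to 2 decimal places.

Capital per effective worker breaks even when investment replaces (n + g + δ)·k; here n + g + δ = 0.103.
Current steady state (s = 0.56): k* = (0.56/0.103)^(1/0.71) ≈ 10.8569, y* = 10.8569^0.29 ≈ 1.9969, c* = (1−0.56)·1.9969 ≈ 0.8786.
At the golden rule the marginal product of capital equals n+g+δ: 0.29·k^(0.29−1) = 0.103. Solving, k_gold = (0.29/0.103)^(1/0.71) ≈ 4.2972.
y_gold = 4.2972^0.29 ≈ 1.5262, c_gold = y_gold − 0.103·k_gold ≈ 1.0836.
Gain: Δc = 1.0836 − 0.8786 ≈ 0.2050.

Δc ≈ 0.20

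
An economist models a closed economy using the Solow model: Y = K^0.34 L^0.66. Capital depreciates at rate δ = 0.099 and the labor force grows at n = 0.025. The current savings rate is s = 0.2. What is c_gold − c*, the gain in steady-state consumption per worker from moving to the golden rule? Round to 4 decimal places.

Break-even investment rate: n + δ = 0.025 + 0.099 = 0.124.
Current steady state (s = 0.2): k* = (0.2/0.124)^(1/0.66) ≈ 2.0633, y* = 2.0633^0.34 ≈ 1.2792, c* = (1−0.2)·1.2792 ≈ 1.0234.
Setting f'(k) = n+δ gives 0.34·k^(0.34−1) = 0.124, hence k_gold = (0.34/0.124)^(1/0.66) ≈ 4.6102.
y_gold = 4.6102^0.34 ≈ 1.6814, c_gold = y_gold − 0.124·k_gold ≈ 1.1097.
Gain: Δc = 1.1097 − 1.0234 ≈ 0.0863.

Δc ≈ 0.0863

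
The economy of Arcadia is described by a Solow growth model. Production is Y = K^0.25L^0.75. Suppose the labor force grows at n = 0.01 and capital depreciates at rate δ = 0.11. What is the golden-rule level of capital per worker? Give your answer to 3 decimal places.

The effective depreciation rate is n + δ = 0.01 + 0.11 = 0.12.
Golden rule sets MPK = n+δ: 0.25·k^(0.25−1) = 0.12, so k_gold = (0.25/0.12)^(1/0.75) ≈ 2.6608.

k_gold ≈ 2.661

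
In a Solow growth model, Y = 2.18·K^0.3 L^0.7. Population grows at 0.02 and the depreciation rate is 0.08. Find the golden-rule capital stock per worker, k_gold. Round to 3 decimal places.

The effective depreciation rate is n + δ = 0.02 + 0.08 = 0.1.
Golden rule sets MPK = n+δ: 0.3·2.18·k^(0.3−1) = 0.1, so k_gold = (0.3·2.18/0.1)^(1/0.7) ≈ 14.6255.

k_gold ≈ 14.626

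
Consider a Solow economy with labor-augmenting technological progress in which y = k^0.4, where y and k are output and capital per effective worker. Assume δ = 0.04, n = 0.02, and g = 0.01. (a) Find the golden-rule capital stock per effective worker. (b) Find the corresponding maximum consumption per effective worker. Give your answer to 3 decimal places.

(a) k_gold ≈ 18.264; (b) c_gold ≈ 1.918

Capital per effective worker breaks even when investment replaces (n + g + δ)·k; here n + g + δ = 0.07.
Setting f'(k) = n+g+δ gives 0.4·k^(0.4−1) = 0.07, hence k_gold = (0.4/0.07)^(1/0.6) ≈ 18.2643.
y_gold = 18.2643^0.4 ≈ 3.1963; c_gold = y_gold − 0.07·k_gold ≈ 1.9178.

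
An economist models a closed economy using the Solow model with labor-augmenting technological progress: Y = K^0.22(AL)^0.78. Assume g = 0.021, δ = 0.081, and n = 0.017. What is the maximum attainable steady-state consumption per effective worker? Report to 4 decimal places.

Break-even investment rate: n + g + δ = 0.017 + 0.021 + 0.081 = 0.119.
Maximizing c = f(k) − (n+g+δ)·k gives f'(k) = n+g+δ, i.e. 0.22·k^(0.22−1) = 0.119, so k_gold = (0.22/0.119)^(1/0.78) ≈ 2.1986.
y_gold = 2.1986^0.22 ≈ 1.1892.
c_gold = y_gold − (n+g+δ)·k_gold = 1.1892 − 0.119·2.1986 ≈ 0.9276.

c_gold ≈ 0.9276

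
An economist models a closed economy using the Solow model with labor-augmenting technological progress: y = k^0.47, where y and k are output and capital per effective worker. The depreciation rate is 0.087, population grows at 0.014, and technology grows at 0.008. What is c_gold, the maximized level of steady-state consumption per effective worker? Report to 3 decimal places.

Break-even investment rate: n + g + δ = 0.014 + 0.008 + 0.087 = 0.109.
Golden rule sets MPK = n+g+δ: 0.47·k^(0.47−1) = 0.109, so k_gold = (0.47/0.109)^(1/0.53) ≈ 15.7577.
y_gold = 15.7577^0.47 ≈ 3.6544.
c_gold = y_gold − (n+g+δ)·k_gold = 3.6544 − 0.109·15.7577 ≈ 1.9369.

c_gold ≈ 1.937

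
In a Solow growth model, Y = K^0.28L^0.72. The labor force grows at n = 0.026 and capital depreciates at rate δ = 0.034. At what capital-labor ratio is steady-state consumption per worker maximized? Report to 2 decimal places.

k_gold ≈ 8.50

Capital per worker breaks even when investment replaces (n + δ)·k; here n + δ = 0.06.
At the golden rule the marginal product of capital equals n+δ: 0.28·k^(0.28−1) = 0.06. Solving, k_gold = (0.28/0.06)^(1/0.72) ≈ 8.4952.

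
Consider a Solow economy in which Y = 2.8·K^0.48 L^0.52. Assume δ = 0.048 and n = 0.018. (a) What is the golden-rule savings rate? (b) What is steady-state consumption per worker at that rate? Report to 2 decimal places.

(a) s_gold = 0.48; (b) c_gold ≈ 23.51

n + δ = 0.018 + 0.048 = 0.066.
For Cobb-Douglas, s_gold equals capital's share: s_gold = 0.48.
Setting f'(k) = n+δ gives 0.48·2.8·k^(0.48−1) = 0.066, hence k_gold = (0.48·2.8/0.066)^(1/0.52) ≈ 328.8740.
y_gold = 2.8·328.8740^0.48 ≈ 45.2202; c_gold = (1−0.48)·y_gold ≈ 23.5145.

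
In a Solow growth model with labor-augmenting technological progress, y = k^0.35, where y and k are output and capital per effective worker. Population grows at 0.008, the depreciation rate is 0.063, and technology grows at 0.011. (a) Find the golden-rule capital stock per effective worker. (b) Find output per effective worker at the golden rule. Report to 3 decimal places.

Break-even investment rate: n + g + δ = 0.008 + 0.011 + 0.063 = 0.082.
Golden rule sets MPK = n+g+δ: 0.35·k^(0.35−1) = 0.082, so k_gold = (0.35/0.082)^(1/0.65) ≈ 9.3244.
y_gold = 9.3244^0.35 ≈ 2.1846.

(a) k_gold ≈ 9.324; (b) y_gold ≈ 2.185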